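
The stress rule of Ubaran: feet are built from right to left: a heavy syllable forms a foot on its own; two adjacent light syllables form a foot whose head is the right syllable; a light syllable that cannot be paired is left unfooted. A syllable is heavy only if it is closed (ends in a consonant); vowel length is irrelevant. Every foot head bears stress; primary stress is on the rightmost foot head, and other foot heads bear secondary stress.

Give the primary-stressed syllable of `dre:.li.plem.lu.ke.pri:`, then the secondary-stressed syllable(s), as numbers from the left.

Weights: 1 dre: L, 2 li L, 3 plem H, 4 lu L, 5 ke L, 6 pri: L.
Parse right to left (heavy = foot alone; LL = one foot; stranded L unfooted): (dre:.ˈli) (ˈplem) lu (ke.ˈpri:).
Foot heads: 2, 3, 6.
Primary stress on the rightmost head = syllable 6.
Secondary stress on 2, 3: dre:.ˌli.ˌplem.lu.ke.ˈpri:.

primary 6, secondary 2, 3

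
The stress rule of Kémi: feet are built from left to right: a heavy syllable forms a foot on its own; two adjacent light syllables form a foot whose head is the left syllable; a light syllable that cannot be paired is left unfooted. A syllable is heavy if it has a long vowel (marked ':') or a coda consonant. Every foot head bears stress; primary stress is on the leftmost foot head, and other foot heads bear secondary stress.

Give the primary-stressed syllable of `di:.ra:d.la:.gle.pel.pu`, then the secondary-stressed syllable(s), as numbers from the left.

primary 1, secondary 2, 3, 5

Weights: 1 di: H, 2 ra:d H, 3 la: H, 4 gle L, 5 pel H, 6 pu L.
Parse left to right (heavy = foot alone; LL = one foot; stranded L unfooted): (ˈdi:) (ˈra:d) (ˈla:) gle (ˈpel) pu.
Foot heads: 1, 2, 3, 5.
Primary stress on the leftmost head = syllable 1.
Secondary stress on 2, 3, 5: ˈdi:.ˌra:d.ˌla:.gle.ˌpel.pu.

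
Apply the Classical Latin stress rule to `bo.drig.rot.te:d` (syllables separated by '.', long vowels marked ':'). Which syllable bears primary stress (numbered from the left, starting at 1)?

Classical Latin: stress the penult if heavy (long vowel or closed), else the antepenult.
Weights: 2 drig H, 3 rot H, 4 te:d H.
The penult (syllable 3, rot) is heavy, so it takes stress.
Stress on syllable 3: bo.drig.ˈrot.te:d.

3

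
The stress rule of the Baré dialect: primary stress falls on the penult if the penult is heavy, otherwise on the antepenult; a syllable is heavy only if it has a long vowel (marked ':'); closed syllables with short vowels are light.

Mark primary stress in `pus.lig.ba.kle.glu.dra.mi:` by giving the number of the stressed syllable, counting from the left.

Weights: 5 glu L, 6 dra L, 7 mi: H.
The penult (syllable 6, dra) is light, so stress falls on the antepenult (syllable 5, glu).
Primary stress: syllable 5 → pus.lig.ba.kle.ˈglu.dra.mi:.

5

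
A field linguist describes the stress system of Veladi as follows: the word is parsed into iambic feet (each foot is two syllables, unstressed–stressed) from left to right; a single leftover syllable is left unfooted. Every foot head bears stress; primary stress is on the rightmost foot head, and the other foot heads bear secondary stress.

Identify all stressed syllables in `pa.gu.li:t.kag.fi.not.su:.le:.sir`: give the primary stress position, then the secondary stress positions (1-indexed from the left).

primary 8, secondary 2, 4, 6

Parse left to right into iambic (σˈσ) feet: (pa.ˈgu) (li:t.ˈkag) (fi.ˈnot) (su:.ˈle:) sir. Syllable 9 is left unfooted.
Foot heads (stressed positions): 2, 4, 6, 8.
End Rule Rightmost: primary stress on the rightmost head = syllable 8.
Secondary stress on 2, 4, 6: pa.ˌgu.li:t.ˌkag.fi.ˌnot.su:.ˈle:.sir.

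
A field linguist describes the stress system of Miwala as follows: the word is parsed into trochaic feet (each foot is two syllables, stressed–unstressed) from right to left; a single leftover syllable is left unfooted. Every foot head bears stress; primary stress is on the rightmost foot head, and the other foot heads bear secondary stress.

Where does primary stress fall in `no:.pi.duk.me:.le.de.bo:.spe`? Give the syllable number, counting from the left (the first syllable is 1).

7

Parse right to left into trochaic (ˈσσ) feet: (ˈno:.pi) (ˈduk.me:) (ˈle.de) (ˈbo:.spe).
Foot heads (stressed positions): 1, 3, 5, 7.
End Rule Rightmost: primary stress on the rightmost head = syllable 7.
Primary stress: syllable 7 → no:.pi.duk.me:.le.de.ˈbo:.spe.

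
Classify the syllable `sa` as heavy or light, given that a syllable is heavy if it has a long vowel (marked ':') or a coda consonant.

`sa`: short vowel, open (no coda). Short vowel, open → light.

light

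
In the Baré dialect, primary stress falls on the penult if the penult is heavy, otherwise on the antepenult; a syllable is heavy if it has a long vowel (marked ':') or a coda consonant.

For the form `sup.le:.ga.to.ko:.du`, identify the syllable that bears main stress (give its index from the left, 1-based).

Weights: 4 to L, 5 ko: H, 6 du L.
The penult (syllable 5, ko:) is heavy, so it takes stress.
Primary stress: syllable 5 → sup.le:.ga.to.ˈko:.du.

5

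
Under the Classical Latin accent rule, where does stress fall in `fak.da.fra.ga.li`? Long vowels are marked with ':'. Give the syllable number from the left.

3

Classical Latin: stress the penult if heavy (long vowel or closed), else the antepenult.
Weights: 3 fra L, 4 ga L, 5 li L.
The penult (syllable 4, ga) is light, so stress falls on the antepenult (syllable 3, fra).
Stress on syllable 3: fak.da.ˈfra.ga.li.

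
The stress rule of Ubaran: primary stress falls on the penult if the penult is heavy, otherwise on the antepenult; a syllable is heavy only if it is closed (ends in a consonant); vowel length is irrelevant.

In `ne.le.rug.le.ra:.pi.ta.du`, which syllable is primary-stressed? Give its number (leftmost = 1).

6

Weights: 6 pi L, 7 ta L, 8 du L.
The penult (syllable 7, ta) is light, so stress falls on the antepenult (syllable 6, pi).
Primary stress: syllable 6 → ne.le.rug.le.ra:.ˈpi.ta.du.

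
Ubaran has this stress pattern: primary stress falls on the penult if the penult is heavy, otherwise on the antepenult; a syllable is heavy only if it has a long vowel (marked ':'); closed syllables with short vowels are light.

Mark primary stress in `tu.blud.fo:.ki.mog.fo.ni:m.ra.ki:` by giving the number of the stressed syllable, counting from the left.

Weights: 7 ni:m H, 8 ra L, 9 ki: H.
The penult (syllable 8, ra) is light, so stress falls on the antepenult (syllable 7, ni:m).
Primary stress: syllable 7 → tu.blud.fo:.ki.mog.fo.ˈni:m.ra.ki:.

7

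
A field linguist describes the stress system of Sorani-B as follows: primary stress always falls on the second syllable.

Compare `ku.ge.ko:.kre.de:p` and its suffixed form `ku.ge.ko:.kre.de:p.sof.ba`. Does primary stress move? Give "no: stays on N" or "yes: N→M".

no: stays on 2

Base `ku.ge.ko:.kre.de:p` (5 syllables):
  The word has 5 syllables; the second syllable is syllable 2 (ge).
  → primary stress on syllable 2.
Suffixed `ku.ge.ko:.kre.de:p.sof.ba` (7 syllables):
  The word has 7 syllables; the second syllable is syllable 2 (ge).
  → primary stress on syllable 2.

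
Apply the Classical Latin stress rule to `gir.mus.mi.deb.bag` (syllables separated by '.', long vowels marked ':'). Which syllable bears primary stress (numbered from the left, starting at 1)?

Classical Latin: stress the penult if heavy (long vowel or closed), else the antepenult.
Weights: 3 mi L, 4 deb H, 5 bag H.
The penult (syllable 4, deb) is heavy, so it takes stress.
Stress on syllable 4: gir.mus.mi.ˈdeb.bag.

4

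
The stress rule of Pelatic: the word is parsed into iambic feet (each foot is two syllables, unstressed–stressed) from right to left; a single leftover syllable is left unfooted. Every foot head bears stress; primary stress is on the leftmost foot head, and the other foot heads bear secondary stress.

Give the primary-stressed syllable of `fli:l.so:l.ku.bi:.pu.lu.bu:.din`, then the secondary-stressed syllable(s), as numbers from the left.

primary 2, secondary 4, 6, 8

Parse right to left into iambic (σˈσ) feet: (fli:l.ˈso:l) (ku.ˈbi:) (pu.ˈlu) (bu:.ˈdin).
Foot heads (stressed positions): 2, 4, 6, 8.
End Rule Leftmost: primary stress on the leftmost head = syllable 2.
Secondary stress on 4, 6, 8: fli:l.ˈso:l.ku.ˌbi:.pu.ˌlu.bu:.ˌdin.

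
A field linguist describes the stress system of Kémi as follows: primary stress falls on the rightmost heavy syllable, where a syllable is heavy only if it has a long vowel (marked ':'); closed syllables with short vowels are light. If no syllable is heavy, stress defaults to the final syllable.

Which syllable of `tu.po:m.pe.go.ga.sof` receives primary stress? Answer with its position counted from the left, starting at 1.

2

Weights: 1 tu L, 2 po:m H, 3 pe L, 4 go L, 5 ga L, 6 sof L.
Heavy syllables in the domain: 2. The rightmost is syllable 2 (po:m).
Primary stress: syllable 2 → tu.ˈpo:m.pe.go.ga.sof.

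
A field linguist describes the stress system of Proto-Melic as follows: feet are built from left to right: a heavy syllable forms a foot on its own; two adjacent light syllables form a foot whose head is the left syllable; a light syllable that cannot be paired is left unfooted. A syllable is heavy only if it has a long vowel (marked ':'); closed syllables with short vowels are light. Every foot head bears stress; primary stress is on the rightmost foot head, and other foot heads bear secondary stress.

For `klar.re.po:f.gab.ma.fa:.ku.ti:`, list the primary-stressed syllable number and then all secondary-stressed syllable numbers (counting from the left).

Weights: 1 klar L, 2 re L, 3 po:f H, 4 gab L, 5 ma L, 6 fa: H, 7 ku L, 8 ti: H.
Parse left to right (heavy = foot alone; LL = one foot; stranded L unfooted): (ˈklar.re) (ˈpo:f) (ˈgab.ma) (ˈfa:) ku (ˈti:).
Foot heads: 1, 3, 4, 6, 8.
Primary stress on the rightmost head = syllable 8.
Secondary stress on 1, 3, 4, 6: ˌklar.re.ˌpo:f.ˌgab.ma.ˌfa:.ku.ˈti:.

primary 8, secondary 1, 3, 4, 6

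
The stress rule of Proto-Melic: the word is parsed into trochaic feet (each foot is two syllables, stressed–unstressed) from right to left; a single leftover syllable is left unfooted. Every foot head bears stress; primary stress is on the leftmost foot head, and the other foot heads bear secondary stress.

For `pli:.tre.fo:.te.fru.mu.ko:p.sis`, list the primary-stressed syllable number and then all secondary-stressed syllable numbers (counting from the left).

Parse right to left into trochaic (ˈσσ) feet: (ˈpli:.tre) (ˈfo:.te) (ˈfru.mu) (ˈko:p.sis).
Foot heads (stressed positions): 1, 3, 5, 7.
End Rule Leftmost: primary stress on the leftmost head = syllable 1.
Secondary stress on 3, 5, 7: ˈpli:.tre.ˌfo:.te.ˌfru.mu.ˌko:p.sis.

primary 1, secondary 3, 5, 7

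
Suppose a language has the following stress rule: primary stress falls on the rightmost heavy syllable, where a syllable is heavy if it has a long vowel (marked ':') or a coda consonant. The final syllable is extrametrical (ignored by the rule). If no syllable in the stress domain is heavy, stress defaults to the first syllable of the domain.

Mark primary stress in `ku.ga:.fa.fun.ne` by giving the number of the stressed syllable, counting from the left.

4

The final syllable (5, ne) is extrametrical; the stress domain is syllables 1–4.
Weights: 1 ku L, 2 ga: H, 3 fa L, 4 fun H.
Heavy syllables in the domain: 2, 4. The rightmost is syllable 4 (fun).
Primary stress: syllable 4 → ku.ga:.fa.ˈfun.ne.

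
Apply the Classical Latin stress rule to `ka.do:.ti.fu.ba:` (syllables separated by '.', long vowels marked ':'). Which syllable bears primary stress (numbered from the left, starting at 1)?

Classical Latin: stress the penult if heavy (long vowel or closed), else the antepenult.
Weights: 3 ti L, 4 fu L, 5 ba: H.
The penult (syllable 4, fu) is light, so stress falls on the antepenult (syllable 3, ti).
Stress on syllable 3: ka.do:.ˈti.fu.ba:.

3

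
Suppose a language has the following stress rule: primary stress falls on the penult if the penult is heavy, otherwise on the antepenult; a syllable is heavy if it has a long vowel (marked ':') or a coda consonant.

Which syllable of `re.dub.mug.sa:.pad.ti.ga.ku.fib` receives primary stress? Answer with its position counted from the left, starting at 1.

Weights: 7 ga L, 8 ku L, 9 fib H.
The penult (syllable 8, ku) is light, so stress falls on the antepenult (syllable 7, ga).
Primary stress: syllable 7 → re.dub.mug.sa:.pad.ti.ˈga.ku.fib.

7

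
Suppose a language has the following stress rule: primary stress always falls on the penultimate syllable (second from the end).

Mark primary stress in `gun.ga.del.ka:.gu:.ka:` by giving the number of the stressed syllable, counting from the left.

The word has 6 syllables; the penultimate syllable (second from the end) is syllable 5 (gu:).
Primary stress: syllable 5 → gun.ga.del.ka:.ˈgu:.ka:.

5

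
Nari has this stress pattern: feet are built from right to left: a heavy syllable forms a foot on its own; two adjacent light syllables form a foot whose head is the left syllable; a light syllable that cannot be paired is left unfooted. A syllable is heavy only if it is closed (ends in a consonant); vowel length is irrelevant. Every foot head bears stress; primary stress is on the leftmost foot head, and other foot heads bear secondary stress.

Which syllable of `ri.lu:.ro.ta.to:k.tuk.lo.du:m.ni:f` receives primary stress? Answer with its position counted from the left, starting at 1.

Weights: 1 ri L, 2 lu: L, 3 ro L, 4 ta L, 5 to:k H, 6 tuk H, 7 lo L, 8 du:m H, 9 ni:f H.
Parse right to left (heavy = foot alone; LL = one foot; stranded L unfooted): (ˈri.lu:) (ˈro.ta) (ˈto:k) (ˈtuk) lo (ˈdu:m) (ˈni:f).
Foot heads: 1, 3, 5, 6, 8, 9.
Primary stress on the leftmost head = syllable 1.
Primary stress: syllable 1 → ˈri.lu:.ro.ta.to:k.tuk.lo.du:m.ni:f.

1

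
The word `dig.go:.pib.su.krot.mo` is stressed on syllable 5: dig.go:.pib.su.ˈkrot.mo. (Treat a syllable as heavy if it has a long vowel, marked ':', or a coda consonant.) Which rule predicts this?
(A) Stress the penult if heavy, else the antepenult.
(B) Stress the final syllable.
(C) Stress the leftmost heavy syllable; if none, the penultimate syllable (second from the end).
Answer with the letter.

A

Rule A → syllable 5 ✓.
Rule B → syllable 6 (observed: 5).
Rule C → syllable 1 (observed: 5).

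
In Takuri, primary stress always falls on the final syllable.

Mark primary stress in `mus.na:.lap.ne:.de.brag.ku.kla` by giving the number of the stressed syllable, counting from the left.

The word has 8 syllables; the final syllable is syllable 8 (kla).
Primary stress: syllable 8 → mus.na:.lap.ne:.de.brag.ku.ˈkla.

8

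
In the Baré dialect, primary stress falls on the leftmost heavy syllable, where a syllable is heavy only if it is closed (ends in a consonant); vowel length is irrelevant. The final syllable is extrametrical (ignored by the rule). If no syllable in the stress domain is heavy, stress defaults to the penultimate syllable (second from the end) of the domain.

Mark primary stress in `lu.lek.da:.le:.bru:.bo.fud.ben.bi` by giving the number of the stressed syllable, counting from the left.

2

The final syllable (9, bi) is extrametrical; the stress domain is syllables 1–8.
Weights: 1 lu L, 2 lek H, 3 da: L, 4 le: L, 5 bru: L, 6 bo L, 7 fud H, 8 ben H.
Heavy syllables in the domain: 2, 7, 8. The leftmost is syllable 2 (lek).
Primary stress: syllable 2 → lu.ˈlek.da:.le:.bru:.bo.fud.ben.bi.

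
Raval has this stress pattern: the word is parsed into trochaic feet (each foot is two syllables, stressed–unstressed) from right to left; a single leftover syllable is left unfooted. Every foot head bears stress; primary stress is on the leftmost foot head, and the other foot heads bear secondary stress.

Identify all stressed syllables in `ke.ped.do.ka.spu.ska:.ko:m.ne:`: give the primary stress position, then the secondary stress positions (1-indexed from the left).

Parse right to left into trochaic (ˈσσ) feet: (ˈke.ped) (ˈdo.ka) (ˈspu.ska:) (ˈko:m.ne:).
Foot heads (stressed positions): 1, 3, 5, 7.
End Rule Leftmost: primary stress on the leftmost head = syllable 1.
Secondary stress on 3, 5, 7: ˈke.ped.ˌdo.ka.ˌspu.ska:.ˌko:m.ne:.

primary 1, secondary 3, 5, 7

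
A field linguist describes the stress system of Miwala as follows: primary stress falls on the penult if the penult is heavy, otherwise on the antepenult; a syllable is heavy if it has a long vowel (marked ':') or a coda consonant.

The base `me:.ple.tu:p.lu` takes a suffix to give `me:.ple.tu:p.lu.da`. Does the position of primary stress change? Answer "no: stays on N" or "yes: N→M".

Base `me:.ple.tu:p.lu` (4 syllables):
  Weights: 2 ple L, 3 tu:p H, 4 lu L.
  The penult (syllable 3, tu:p) is heavy, so it takes stress.
  → primary stress on syllable 3.
Suffixed `me:.ple.tu:p.lu.da` (5 syllables):
  Weights: 3 tu:p H, 4 lu L, 5 da L.
  The penult (syllable 4, lu) is light, so stress falls on the antepenult (syllable 3, tu:p).
  → primary stress on syllable 3.

no: stays on 3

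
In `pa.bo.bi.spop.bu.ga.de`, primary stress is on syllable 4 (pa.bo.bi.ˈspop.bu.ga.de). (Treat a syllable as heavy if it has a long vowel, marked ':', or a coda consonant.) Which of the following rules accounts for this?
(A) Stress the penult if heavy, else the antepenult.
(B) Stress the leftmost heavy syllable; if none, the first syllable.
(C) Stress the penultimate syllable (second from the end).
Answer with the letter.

B

Rule A → syllable 5 (observed: 4).
Rule B → syllable 4 ✓.
Rule C → syllable 6 (observed: 4).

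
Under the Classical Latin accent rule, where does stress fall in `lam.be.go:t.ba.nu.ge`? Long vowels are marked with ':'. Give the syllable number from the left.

4

Classical Latin: stress the penult if heavy (long vowel or closed), else the antepenult.
Weights: 4 ba L, 5 nu L, 6 ge L.
The penult (syllable 5, nu) is light, so stress falls on the antepenult (syllable 4, ba).
Stress on syllable 4: lam.be.go:t.ˈba.nu.ge.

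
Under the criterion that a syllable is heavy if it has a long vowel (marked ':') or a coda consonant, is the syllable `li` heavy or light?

`li`: short vowel, open (no coda). Short vowel, open → light.

light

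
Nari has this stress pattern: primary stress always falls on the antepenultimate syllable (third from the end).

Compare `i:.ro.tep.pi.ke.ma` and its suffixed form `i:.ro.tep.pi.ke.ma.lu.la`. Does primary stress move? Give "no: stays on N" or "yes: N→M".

Base `i:.ro.tep.pi.ke.ma` (6 syllables):
  The word has 6 syllables; the antepenultimate syllable (third from the end) is syllable 4 (pi).
  → primary stress on syllable 4.
Suffixed `i:.ro.tep.pi.ke.ma.lu.la` (8 syllables):
  The word has 8 syllables; the antepenultimate syllable (third from the end) is syllable 6 (ma).
  → primary stress on syllable 6.

yes: 4→6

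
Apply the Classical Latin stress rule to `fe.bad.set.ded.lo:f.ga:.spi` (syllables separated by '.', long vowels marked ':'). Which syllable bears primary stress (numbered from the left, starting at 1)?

6

Classical Latin: stress the penult if heavy (long vowel or closed), else the antepenult.
Weights: 5 lo:f H, 6 ga: H, 7 spi L.
The penult (syllable 6, ga:) is heavy, so it takes stress.
Stress on syllable 6: fe.bad.set.ded.lo:f.ˈga:.spi.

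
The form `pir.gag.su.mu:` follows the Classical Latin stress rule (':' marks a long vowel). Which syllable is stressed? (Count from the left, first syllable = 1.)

Classical Latin: stress the penult if heavy (long vowel or closed), else the antepenult.
Weights: 2 gag H, 3 su L, 4 mu: H.
The penult (syllable 3, su) is light, so stress falls on the antepenult (syllable 2, gag).
Stress on syllable 2: pir.ˈgag.su.mu:.

2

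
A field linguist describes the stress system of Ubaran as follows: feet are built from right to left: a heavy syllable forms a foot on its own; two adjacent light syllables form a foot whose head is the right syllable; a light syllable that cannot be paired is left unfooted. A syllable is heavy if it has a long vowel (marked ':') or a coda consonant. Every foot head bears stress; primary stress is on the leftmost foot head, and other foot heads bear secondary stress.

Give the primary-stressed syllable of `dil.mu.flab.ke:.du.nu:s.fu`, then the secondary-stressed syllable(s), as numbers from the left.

primary 1, secondary 3, 4, 6

Weights: 1 dil H, 2 mu L, 3 flab H, 4 ke: H, 5 du L, 6 nu:s H, 7 fu L.
Parse right to left (heavy = foot alone; LL = one foot; stranded L unfooted): (ˈdil) mu (ˈflab) (ˈke:) du (ˈnu:s) fu.
Foot heads: 1, 3, 4, 6.
Primary stress on the leftmost head = syllable 1.
Secondary stress on 3, 4, 6: ˈdil.mu.ˌflab.ˌke:.du.ˌnu:s.fu.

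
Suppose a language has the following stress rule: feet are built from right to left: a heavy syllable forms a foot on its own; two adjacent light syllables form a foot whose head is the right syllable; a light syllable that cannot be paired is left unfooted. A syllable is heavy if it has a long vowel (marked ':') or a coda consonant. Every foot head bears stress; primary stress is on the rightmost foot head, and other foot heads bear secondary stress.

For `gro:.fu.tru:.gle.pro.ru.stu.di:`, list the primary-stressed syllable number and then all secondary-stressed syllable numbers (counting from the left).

primary 8, secondary 1, 3, 5, 7

Weights: 1 gro: H, 2 fu L, 3 tru: H, 4 gle L, 5 pro L, 6 ru L, 7 stu L, 8 di: H.
Parse right to left (heavy = foot alone; LL = one foot; stranded L unfooted): (ˈgro:) fu (ˈtru:) (gle.ˈpro) (ru.ˈstu) (ˈdi:).
Foot heads: 1, 3, 5, 7, 8.
Primary stress on the rightmost head = syllable 8.
Secondary stress on 1, 3, 5, 7: ˌgro:.fu.ˌtru:.gle.ˌpro.ru.ˌstu.ˈdi:.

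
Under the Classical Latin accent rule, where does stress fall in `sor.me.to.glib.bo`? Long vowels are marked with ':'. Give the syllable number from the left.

Classical Latin: stress the penult if heavy (long vowel or closed), else the antepenult.
Weights: 3 to L, 4 glib H, 5 bo L.
The penult (syllable 4, glib) is heavy, so it takes stress.
Stress on syllable 4: sor.me.to.ˈglib.bo.

4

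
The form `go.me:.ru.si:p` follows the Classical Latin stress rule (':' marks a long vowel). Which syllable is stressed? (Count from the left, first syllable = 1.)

2

Classical Latin: stress the penult if heavy (long vowel or closed), else the antepenult.
Weights: 2 me: H, 3 ru L, 4 si:p H.
The penult (syllable 3, ru) is light, so stress falls on the antepenult (syllable 2, me:).
Stress on syllable 2: go.ˈme:.ru.si:p.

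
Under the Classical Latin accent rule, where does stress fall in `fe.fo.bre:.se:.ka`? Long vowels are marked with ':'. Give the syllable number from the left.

4

Classical Latin: stress the penult if heavy (long vowel or closed), else the antepenult.
Weights: 3 bre: H, 4 se: H, 5 ka L.
The penult (syllable 4, se:) is heavy, so it takes stress.
Stress on syllable 4: fe.fo.bre:.ˈse:.ka.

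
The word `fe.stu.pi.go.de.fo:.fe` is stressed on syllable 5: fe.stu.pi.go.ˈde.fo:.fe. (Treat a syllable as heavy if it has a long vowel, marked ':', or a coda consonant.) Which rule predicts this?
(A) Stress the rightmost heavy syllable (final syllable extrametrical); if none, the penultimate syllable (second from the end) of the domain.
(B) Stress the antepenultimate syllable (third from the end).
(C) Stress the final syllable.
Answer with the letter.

Rule A → syllable 6 (observed: 5).
Rule B → syllable 5 ✓.
Rule C → syllable 7 (observed: 5).

B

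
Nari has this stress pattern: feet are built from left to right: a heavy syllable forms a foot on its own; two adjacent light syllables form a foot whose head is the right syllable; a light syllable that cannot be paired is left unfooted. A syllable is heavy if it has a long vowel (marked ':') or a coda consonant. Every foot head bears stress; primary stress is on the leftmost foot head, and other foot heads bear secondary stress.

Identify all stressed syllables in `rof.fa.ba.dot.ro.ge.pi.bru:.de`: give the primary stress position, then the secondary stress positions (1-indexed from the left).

Weights: 1 rof H, 2 fa L, 3 ba L, 4 dot H, 5 ro L, 6 ge L, 7 pi L, 8 bru: H, 9 de L.
Parse left to right (heavy = foot alone; LL = one foot; stranded L unfooted): (ˈrof) (fa.ˈba) (ˈdot) (ro.ˈge) pi (ˈbru:) de.
Foot heads: 1, 3, 4, 6, 8.
Primary stress on the leftmost head = syllable 1.
Secondary stress on 3, 4, 6, 8: ˈrof.fa.ˌba.ˌdot.ro.ˌge.pi.ˌbru:.de.

primary 1, secondary 3, 4, 6, 8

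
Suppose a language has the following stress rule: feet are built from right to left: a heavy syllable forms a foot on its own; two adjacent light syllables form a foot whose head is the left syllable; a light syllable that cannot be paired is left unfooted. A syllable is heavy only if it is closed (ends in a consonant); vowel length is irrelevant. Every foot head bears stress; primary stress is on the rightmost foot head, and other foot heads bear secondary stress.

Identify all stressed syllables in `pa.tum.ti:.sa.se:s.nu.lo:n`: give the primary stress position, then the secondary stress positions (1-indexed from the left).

primary 7, secondary 2, 3, 5

Weights: 1 pa L, 2 tum H, 3 ti: L, 4 sa L, 5 se:s H, 6 nu L, 7 lo:n H.
Parse right to left (heavy = foot alone; LL = one foot; stranded L unfooted): pa (ˈtum) (ˈti:.sa) (ˈse:s) nu (ˈlo:n).
Foot heads: 2, 3, 5, 7.
Primary stress on the rightmost head = syllable 7.
Secondary stress on 2, 3, 5: pa.ˌtum.ˌti:.sa.ˌse:s.nu.ˈlo:n.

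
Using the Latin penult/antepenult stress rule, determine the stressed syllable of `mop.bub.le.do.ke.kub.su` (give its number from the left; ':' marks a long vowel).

Classical Latin: stress the penult if heavy (long vowel or closed), else the antepenult.
Weights: 5 ke L, 6 kub H, 7 su L.
The penult (syllable 6, kub) is heavy, so it takes stress.
Stress on syllable 6: mop.bub.le.do.ke.ˈkub.su.

6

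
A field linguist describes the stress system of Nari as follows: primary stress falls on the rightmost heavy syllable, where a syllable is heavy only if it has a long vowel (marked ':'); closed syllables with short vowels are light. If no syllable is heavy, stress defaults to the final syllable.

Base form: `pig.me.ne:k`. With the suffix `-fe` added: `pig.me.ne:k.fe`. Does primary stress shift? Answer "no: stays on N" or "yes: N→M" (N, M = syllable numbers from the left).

no: stays on 3

Base `pig.me.ne:k` (3 syllables):
  Weights: 1 pig L, 2 me L, 3 ne:k H.
  Heavy syllables in the domain: 3. The rightmost is syllable 3 (ne:k).
  → primary stress on syllable 3.
Suffixed `pig.me.ne:k.fe` (4 syllables):
  Weights: 1 pig L, 2 me L, 3 ne:k H, 4 fe L.
  Heavy syllables in the domain: 3. The rightmost is syllable 3 (ne:k).
  → primary stress on syllable 3.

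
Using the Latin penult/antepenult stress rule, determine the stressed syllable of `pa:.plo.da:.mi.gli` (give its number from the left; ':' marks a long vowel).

Classical Latin: stress the penult if heavy (long vowel or closed), else the antepenult.
Weights: 3 da: H, 4 mi L, 5 gli L.
The penult (syllable 4, mi) is light, so stress falls on the antepenult (syllable 3, da:).
Stress on syllable 3: pa:.plo.ˈda:.mi.gli.

3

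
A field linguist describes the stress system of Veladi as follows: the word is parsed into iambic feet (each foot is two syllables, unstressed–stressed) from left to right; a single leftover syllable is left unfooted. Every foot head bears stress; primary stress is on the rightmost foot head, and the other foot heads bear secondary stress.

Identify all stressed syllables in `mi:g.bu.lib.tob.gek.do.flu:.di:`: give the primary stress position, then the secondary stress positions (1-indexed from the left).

primary 8, secondary 2, 4, 6

Parse left to right into iambic (σˈσ) feet: (mi:g.ˈbu) (lib.ˈtob) (gek.ˈdo) (flu:.ˈdi:).
Foot heads (stressed positions): 2, 4, 6, 8.
End Rule Rightmost: primary stress on the rightmost head = syllable 8.
Secondary stress on 2, 4, 6: mi:g.ˌbu.lib.ˌtob.gek.ˌdo.flu:.ˈdi:.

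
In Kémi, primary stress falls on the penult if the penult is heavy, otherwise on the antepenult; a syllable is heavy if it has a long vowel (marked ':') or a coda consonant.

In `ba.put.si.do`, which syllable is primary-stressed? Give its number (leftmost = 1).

Weights: 2 put H, 3 si L, 4 do L.
The penult (syllable 3, si) is light, so stress falls on the antepenult (syllable 2, put).
Primary stress: syllable 2 → ba.ˈput.si.do.

2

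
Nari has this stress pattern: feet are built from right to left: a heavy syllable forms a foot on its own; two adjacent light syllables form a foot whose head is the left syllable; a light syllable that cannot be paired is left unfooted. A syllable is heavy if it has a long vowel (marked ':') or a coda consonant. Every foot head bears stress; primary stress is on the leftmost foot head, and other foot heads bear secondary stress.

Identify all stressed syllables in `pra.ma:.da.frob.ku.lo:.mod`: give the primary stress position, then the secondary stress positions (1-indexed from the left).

primary 2, secondary 4, 6, 7

Weights: 1 pra L, 2 ma: H, 3 da L, 4 frob H, 5 ku L, 6 lo: H, 7 mod H.
Parse right to left (heavy = foot alone; LL = one foot; stranded L unfooted): pra (ˈma:) da (ˈfrob) ku (ˈlo:) (ˈmod).
Foot heads: 2, 4, 6, 7.
Primary stress on the leftmost head = syllable 2.
Secondary stress on 4, 6, 7: pra.ˈma:.da.ˌfrob.ku.ˌlo:.ˌmod.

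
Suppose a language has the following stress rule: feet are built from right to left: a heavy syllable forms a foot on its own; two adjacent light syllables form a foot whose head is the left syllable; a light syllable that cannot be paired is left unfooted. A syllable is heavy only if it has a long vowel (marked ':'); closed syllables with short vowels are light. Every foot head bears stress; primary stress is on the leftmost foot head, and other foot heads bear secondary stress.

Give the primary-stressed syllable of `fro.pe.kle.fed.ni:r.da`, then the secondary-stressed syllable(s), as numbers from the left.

primary 1, secondary 3, 5

Weights: 1 fro L, 2 pe L, 3 kle L, 4 fed L, 5 ni:r H, 6 da L.
Parse right to left (heavy = foot alone; LL = one foot; stranded L unfooted): (ˈfro.pe) (ˈkle.fed) (ˈni:r) da.
Foot heads: 1, 3, 5.
Primary stress on the leftmost head = syllable 1.
Secondary stress on 3, 5: ˈfro.pe.ˌkle.fed.ˌni:r.da.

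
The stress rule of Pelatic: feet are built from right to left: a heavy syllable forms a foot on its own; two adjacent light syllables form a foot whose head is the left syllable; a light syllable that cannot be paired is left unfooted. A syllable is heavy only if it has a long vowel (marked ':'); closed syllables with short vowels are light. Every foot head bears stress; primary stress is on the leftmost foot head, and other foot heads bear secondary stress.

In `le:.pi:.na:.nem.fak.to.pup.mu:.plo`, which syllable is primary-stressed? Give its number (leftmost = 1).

Weights: 1 le: H, 2 pi: H, 3 na: H, 4 nem L, 5 fak L, 6 to L, 7 pup L, 8 mu: H, 9 plo L.
Parse right to left (heavy = foot alone; LL = one foot; stranded L unfooted): (ˈle:) (ˈpi:) (ˈna:) (ˈnem.fak) (ˈto.pup) (ˈmu:) plo.
Foot heads: 1, 2, 3, 4, 6, 8.
Primary stress on the leftmost head = syllable 1.
Primary stress: syllable 1 → ˈle:.pi:.na:.nem.fak.to.pup.mu:.plo.

1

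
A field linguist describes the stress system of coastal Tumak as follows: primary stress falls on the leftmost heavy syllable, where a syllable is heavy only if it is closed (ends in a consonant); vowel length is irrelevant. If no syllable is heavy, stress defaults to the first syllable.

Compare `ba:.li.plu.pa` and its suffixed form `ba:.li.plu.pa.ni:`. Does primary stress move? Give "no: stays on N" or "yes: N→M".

Base `ba:.li.plu.pa` (4 syllables):
  Weights: 1 ba: L, 2 li L, 3 plu L, 4 pa L.
  No heavy syllable in the domain; default to the first syllable = syllable 1.
  → primary stress on syllable 1.
Suffixed `ba:.li.plu.pa.ni:` (5 syllables):
  Weights: 1 ba: L, 2 li L, 3 plu L, 4 pa L, 5 ni: L.
  No heavy syllable in the domain; default to the first syllable = syllable 1.
  → primary stress on syllable 1.

no: stays on 1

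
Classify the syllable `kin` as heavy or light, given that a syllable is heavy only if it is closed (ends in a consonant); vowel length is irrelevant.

`kin`: short vowel, closed (coda /n/). Closed (coda /n/) → heavy.

heavy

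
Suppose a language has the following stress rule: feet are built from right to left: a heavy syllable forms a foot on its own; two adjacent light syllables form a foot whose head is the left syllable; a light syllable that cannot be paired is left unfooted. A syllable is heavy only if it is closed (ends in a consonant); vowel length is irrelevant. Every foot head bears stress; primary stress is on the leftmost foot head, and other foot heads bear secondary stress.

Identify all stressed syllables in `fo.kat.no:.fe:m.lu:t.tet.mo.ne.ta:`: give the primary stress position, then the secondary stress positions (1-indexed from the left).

Weights: 1 fo L, 2 kat H, 3 no: L, 4 fe:m H, 5 lu:t H, 6 tet H, 7 mo L, 8 ne L, 9 ta: L.
Parse right to left (heavy = foot alone; LL = one foot; stranded L unfooted): fo (ˈkat) no: (ˈfe:m) (ˈlu:t) (ˈtet) mo (ˈne.ta:).
Foot heads: 2, 4, 5, 6, 8.
Primary stress on the leftmost head = syllable 2.
Secondary stress on 4, 5, 6, 8: fo.ˈkat.no:.ˌfe:m.ˌlu:t.ˌtet.mo.ˌne.ta:.

primary 2, secondary 4, 5, 6, 8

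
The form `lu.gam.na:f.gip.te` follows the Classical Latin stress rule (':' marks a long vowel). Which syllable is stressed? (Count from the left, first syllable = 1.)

4

Classical Latin: stress the penult if heavy (long vowel or closed), else the antepenult.
Weights: 3 na:f H, 4 gip H, 5 te L.
The penult (syllable 4, gip) is heavy, so it takes stress.
Stress on syllable 4: lu.gam.na:f.ˈgip.te.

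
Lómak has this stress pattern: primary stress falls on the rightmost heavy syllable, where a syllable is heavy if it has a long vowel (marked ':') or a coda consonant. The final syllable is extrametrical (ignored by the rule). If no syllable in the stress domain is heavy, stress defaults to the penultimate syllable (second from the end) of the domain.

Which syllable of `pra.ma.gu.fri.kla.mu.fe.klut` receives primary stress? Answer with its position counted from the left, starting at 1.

6

The final syllable (8, klut) is extrametrical; the stress domain is syllables 1–7.
Weights: 1 pra L, 2 ma L, 3 gu L, 4 fri L, 5 kla L, 6 mu L, 7 fe L.
No heavy syllable in the domain; default to the penultimate syllable (second from the end) of the domain = syllable 6.
Primary stress: syllable 6 → pra.ma.gu.fri.kla.ˈmu.fe.klut.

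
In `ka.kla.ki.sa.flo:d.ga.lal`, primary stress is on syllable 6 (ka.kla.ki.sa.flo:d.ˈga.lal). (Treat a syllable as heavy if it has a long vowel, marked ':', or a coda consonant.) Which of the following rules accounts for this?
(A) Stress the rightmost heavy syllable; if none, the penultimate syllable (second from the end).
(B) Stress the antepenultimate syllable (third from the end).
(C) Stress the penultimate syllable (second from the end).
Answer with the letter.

Rule A → syllable 7 (observed: 6).
Rule B → syllable 5 (observed: 6).
Rule C → syllable 6 ✓.

C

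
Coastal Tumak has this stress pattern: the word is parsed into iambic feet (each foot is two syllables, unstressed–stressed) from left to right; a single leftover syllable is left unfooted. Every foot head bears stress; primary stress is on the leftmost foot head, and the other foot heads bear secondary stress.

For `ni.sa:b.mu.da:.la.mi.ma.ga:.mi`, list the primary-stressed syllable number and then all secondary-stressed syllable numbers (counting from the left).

Parse left to right into iambic (σˈσ) feet: (ni.ˈsa:b) (mu.ˈda:) (la.ˈmi) (ma.ˈga:) mi. Syllable 9 is left unfooted.
Foot heads (stressed positions): 2, 4, 6, 8.
End Rule Leftmost: primary stress on the leftmost head = syllable 2.
Secondary stress on 4, 6, 8: ni.ˈsa:b.mu.ˌda:.la.ˌmi.ma.ˌga:.mi.

primary 2, secondary 4, 6, 8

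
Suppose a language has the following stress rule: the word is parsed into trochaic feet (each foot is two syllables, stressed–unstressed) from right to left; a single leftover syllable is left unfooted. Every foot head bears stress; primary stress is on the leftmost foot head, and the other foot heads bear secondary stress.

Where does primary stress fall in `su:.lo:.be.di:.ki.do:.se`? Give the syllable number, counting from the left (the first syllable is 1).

Parse right to left into trochaic (ˈσσ) feet: su: (ˈlo:.be) (ˈdi:.ki) (ˈdo:.se). Syllable 1 is left unfooted.
Foot heads (stressed positions): 2, 4, 6.
End Rule Leftmost: primary stress on the leftmost head = syllable 2.
Primary stress: syllable 2 → su:.ˈlo:.be.di:.ki.do:.se.

2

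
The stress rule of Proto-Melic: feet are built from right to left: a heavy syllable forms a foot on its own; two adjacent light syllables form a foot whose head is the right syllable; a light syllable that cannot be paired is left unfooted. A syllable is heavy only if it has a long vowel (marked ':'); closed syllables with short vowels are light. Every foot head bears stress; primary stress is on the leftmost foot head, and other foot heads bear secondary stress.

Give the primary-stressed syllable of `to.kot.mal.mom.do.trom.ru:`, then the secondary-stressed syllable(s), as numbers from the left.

Weights: 1 to L, 2 kot L, 3 mal L, 4 mom L, 5 do L, 6 trom L, 7 ru: H.
Parse right to left (heavy = foot alone; LL = one foot; stranded L unfooted): (to.ˈkot) (mal.ˈmom) (do.ˈtrom) (ˈru:).
Foot heads: 2, 4, 6, 7.
Primary stress on the leftmost head = syllable 2.
Secondary stress on 4, 6, 7: to.ˈkot.mal.ˌmom.do.ˌtrom.ˌru:.

primary 2, secondary 4, 6, 7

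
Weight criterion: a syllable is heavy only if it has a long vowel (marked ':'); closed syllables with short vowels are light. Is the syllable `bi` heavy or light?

light

`bi`: short vowel, open (no coda). Short vowel → light.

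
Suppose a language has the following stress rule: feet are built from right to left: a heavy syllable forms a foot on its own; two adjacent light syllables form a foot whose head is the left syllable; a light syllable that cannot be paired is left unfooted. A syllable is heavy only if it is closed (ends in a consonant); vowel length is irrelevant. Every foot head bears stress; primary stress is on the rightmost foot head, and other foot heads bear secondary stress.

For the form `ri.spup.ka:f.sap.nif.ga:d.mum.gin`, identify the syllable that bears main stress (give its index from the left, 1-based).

8

Weights: 1 ri L, 2 spup H, 3 ka:f H, 4 sap H, 5 nif H, 6 ga:d H, 7 mum H, 8 gin H.
Parse right to left (heavy = foot alone; LL = one foot; stranded L unfooted): ri (ˈspup) (ˈka:f) (ˈsap) (ˈnif) (ˈga:d) (ˈmum) (ˈgin).
Foot heads: 2, 3, 4, 5, 6, 7, 8.
Primary stress on the rightmost head = syllable 8.
Primary stress: syllable 8 → ri.spup.ka:f.sap.nif.ga:d.mum.ˈgin.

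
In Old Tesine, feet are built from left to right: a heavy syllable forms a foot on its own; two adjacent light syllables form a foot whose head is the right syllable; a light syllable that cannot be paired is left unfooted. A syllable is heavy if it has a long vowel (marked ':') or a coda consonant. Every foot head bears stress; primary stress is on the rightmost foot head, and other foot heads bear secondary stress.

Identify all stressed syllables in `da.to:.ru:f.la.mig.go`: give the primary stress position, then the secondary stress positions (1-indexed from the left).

primary 5, secondary 2, 3

Weights: 1 da L, 2 to: H, 3 ru:f H, 4 la L, 5 mig H, 6 go L.
Parse left to right (heavy = foot alone; LL = one foot; stranded L unfooted): da (ˈto:) (ˈru:f) la (ˈmig) go.
Foot heads: 2, 3, 5.
Primary stress on the rightmost head = syllable 5.
Secondary stress on 2, 3: da.ˌto:.ˌru:f.la.ˈmig.go.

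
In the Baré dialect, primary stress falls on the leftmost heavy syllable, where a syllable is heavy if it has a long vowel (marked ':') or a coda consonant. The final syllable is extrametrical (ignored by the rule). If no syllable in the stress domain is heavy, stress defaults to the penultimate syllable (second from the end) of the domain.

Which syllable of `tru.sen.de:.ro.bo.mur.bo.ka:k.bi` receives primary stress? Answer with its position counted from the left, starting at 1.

2

The final syllable (9, bi) is extrametrical; the stress domain is syllables 1–8.
Weights: 1 tru L, 2 sen H, 3 de: H, 4 ro L, 5 bo L, 6 mur H, 7 bo L, 8 ka:k H.
Heavy syllables in the domain: 2, 3, 6, 8. The leftmost is syllable 2 (sen).
Primary stress: syllable 2 → tru.ˈsen.de:.ro.bo.mur.bo.ka:k.bi.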